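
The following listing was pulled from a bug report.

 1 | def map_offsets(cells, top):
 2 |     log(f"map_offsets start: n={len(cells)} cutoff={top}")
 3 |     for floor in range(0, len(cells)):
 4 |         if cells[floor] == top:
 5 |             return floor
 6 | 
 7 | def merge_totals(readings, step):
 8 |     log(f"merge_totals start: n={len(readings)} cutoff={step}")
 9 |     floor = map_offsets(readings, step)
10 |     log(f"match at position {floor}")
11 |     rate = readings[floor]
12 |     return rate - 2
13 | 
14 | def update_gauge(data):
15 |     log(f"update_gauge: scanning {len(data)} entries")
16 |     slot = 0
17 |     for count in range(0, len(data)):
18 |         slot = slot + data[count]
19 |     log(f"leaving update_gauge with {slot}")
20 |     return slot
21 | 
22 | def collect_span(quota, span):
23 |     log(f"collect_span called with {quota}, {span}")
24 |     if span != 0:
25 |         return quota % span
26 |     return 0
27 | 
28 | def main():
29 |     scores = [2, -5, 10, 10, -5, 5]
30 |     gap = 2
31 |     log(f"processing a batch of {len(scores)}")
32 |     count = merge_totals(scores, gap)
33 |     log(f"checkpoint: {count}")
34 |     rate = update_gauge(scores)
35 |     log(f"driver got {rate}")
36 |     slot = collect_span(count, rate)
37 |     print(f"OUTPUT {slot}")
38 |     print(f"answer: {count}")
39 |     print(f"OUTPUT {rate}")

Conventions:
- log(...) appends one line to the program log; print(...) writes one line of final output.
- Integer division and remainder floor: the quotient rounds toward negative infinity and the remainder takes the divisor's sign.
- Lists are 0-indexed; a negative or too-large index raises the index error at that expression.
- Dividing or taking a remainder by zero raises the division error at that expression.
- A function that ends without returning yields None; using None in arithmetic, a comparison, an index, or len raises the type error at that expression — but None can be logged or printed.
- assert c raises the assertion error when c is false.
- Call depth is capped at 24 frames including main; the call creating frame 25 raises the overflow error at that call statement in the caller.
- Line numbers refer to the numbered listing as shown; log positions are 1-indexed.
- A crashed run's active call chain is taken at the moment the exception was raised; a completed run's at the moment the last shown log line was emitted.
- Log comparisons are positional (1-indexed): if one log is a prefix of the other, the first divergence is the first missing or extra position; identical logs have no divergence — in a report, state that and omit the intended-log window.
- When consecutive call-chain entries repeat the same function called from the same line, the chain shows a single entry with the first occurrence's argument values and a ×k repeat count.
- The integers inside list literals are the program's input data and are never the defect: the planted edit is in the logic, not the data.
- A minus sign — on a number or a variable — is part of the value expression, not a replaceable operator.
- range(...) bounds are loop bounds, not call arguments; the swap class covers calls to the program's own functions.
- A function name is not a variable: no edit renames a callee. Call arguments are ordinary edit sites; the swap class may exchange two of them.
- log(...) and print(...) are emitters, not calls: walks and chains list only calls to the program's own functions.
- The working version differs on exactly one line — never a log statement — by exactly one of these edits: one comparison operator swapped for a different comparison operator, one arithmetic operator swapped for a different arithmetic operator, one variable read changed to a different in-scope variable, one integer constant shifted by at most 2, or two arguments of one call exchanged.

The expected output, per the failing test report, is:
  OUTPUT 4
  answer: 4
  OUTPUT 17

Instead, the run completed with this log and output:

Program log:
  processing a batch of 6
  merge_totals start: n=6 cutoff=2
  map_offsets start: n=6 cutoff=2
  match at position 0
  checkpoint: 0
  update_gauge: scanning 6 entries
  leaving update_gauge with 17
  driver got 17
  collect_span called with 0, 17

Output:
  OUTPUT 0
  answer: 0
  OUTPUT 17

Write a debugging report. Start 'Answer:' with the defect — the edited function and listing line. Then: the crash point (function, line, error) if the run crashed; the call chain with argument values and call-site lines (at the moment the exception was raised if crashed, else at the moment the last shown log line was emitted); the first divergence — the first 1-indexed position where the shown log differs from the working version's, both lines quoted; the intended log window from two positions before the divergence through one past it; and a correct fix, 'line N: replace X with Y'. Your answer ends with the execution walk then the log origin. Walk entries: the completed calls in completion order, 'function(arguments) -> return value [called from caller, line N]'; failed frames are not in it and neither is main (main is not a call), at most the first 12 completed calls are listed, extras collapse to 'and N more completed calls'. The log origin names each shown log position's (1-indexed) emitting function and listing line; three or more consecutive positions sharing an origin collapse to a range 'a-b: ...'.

Answer: the defect is in merge_totals at line 12.
Key fact: Position 5 is the first bad log line: 'checkpoint: 0' should read 'checkpoint: 4'.
Call chain: main -> collect_span(0, 17) (called at line 36).
First divergence: at position 5 the run shows 'checkpoint: 0' where the working version logs 'checkpoint: 4'.
Intended log window:
  3: map_offsets start: n=6 cutoff=2
  4: match at position 0
  5: checkpoint: 4
  6: update_gauge: scanning 6 entries
Execution walk:
  map_offsets([2, -5, 10, 10, -5, 5], 2) -> 0  [called from merge_totals, line 9]
  merge_totals([2, -5, 10, 10, -5, 5], 2) -> 0  [called from main, line 32]
  update_gauge([2, -5, 10, 10, -5, 5]) -> 17  [called from main, line 34]
  collect_span(0, 17) -> 0  [called from main, line 36]
Log origins:
  1 — main, line 31
  2 — merge_totals, line 8
  3 — map_offsets, line 2
  4 — merge_totals, line 10
  5 — main, line 33
  6 — update_gauge, line 15
  7 — update_gauge, line 19
  8 — main, line 35
  9 — collect_span, line 23
A correct fix: line 12: replace `-` with `*`.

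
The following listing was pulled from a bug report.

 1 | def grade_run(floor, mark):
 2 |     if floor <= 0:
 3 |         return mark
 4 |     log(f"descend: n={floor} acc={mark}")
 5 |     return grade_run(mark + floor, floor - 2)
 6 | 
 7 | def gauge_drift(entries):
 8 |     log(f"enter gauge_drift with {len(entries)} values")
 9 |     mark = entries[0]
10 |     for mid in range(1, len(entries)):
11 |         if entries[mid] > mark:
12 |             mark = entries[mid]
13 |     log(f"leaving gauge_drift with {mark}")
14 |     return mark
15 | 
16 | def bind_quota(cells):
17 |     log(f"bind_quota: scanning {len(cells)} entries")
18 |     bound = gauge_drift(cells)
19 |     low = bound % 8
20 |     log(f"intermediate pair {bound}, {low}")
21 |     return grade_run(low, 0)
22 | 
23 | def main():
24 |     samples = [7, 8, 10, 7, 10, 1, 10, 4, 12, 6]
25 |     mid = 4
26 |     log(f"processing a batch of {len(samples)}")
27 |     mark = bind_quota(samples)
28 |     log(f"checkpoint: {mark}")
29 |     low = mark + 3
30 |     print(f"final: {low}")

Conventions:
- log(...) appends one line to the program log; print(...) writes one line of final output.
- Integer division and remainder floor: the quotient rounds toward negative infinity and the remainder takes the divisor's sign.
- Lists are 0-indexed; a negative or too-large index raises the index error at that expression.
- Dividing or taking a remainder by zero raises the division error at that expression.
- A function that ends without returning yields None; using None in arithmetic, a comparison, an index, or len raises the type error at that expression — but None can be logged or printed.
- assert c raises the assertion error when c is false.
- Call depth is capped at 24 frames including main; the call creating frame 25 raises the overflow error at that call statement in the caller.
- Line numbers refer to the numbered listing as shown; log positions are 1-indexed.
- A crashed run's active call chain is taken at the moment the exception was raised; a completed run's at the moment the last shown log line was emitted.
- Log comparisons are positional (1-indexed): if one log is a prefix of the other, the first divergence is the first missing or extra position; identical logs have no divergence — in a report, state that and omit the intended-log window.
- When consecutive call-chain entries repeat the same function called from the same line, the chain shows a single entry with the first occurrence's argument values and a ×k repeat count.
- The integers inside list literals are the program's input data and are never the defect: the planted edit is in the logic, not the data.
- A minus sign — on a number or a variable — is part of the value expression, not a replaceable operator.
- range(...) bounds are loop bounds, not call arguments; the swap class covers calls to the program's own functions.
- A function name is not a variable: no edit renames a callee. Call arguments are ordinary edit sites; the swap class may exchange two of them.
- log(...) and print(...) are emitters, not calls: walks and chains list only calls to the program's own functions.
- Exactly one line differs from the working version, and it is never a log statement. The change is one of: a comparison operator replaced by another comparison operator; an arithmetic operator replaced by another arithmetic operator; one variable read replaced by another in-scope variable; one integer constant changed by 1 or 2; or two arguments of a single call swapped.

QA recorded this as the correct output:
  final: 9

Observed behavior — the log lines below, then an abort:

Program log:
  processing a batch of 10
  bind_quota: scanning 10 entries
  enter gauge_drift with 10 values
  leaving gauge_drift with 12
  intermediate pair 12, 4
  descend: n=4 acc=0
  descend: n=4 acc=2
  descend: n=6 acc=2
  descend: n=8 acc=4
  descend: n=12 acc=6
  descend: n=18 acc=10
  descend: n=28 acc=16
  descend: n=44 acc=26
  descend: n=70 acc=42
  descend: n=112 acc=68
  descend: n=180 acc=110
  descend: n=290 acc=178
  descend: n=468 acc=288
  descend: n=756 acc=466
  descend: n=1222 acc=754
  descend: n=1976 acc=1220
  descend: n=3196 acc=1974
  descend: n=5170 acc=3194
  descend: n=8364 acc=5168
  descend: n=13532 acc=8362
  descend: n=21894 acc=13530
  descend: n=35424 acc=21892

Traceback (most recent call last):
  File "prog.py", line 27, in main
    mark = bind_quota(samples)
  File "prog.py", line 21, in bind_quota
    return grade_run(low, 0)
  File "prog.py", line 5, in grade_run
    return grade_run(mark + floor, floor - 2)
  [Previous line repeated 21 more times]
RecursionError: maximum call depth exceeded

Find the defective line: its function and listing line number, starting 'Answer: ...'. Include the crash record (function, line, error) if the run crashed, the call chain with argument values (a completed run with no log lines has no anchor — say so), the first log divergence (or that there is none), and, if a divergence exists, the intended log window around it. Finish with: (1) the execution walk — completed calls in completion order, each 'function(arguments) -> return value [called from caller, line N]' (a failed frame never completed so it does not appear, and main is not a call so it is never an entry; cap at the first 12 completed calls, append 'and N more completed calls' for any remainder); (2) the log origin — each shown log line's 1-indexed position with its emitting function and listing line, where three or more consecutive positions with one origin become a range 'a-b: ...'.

Answer: the defect is in grade_run at line 5.
Core observation: The log first diverges at position 7: the faulty run prints 'descend: n=4 acc=2' where the working version prints 'descend: n=2 acc=4'.
Crash: grade_run, line 5, RecursionError.
Call chain: main -> bind_quota([7, 8, 10, 7, 10, 1, 10, 4, 12, 6]) (called at line 27) -> grade_run(4, 0) (called at line 21) -> grade_run(4, 2) (called at line 5) ×21.
First divergence: at position 7 the run shows 'descend: n=4 acc=2' where the working version logs 'descend: n=2 acc=4'.
Intended log window:
  5: intermediate pair 12, 4
  6: descend: n=4 acc=0
  7: descend: n=2 acc=4
  8: checkpoint: 6
Execution walk:
  gauge_drift([7, 8, 10, 7, 10, 1, 10, 4, 12, 6]) -> 12  [called from bind_quota, line 18]
Log line origins:
  1 — main, line 26
  2 — bind_quota, line 17
  3 — gauge_drift, line 8
  4 — gauge_drift, line 13
  5 — bind_quota, line 20
  6-27 — grade_run, line 4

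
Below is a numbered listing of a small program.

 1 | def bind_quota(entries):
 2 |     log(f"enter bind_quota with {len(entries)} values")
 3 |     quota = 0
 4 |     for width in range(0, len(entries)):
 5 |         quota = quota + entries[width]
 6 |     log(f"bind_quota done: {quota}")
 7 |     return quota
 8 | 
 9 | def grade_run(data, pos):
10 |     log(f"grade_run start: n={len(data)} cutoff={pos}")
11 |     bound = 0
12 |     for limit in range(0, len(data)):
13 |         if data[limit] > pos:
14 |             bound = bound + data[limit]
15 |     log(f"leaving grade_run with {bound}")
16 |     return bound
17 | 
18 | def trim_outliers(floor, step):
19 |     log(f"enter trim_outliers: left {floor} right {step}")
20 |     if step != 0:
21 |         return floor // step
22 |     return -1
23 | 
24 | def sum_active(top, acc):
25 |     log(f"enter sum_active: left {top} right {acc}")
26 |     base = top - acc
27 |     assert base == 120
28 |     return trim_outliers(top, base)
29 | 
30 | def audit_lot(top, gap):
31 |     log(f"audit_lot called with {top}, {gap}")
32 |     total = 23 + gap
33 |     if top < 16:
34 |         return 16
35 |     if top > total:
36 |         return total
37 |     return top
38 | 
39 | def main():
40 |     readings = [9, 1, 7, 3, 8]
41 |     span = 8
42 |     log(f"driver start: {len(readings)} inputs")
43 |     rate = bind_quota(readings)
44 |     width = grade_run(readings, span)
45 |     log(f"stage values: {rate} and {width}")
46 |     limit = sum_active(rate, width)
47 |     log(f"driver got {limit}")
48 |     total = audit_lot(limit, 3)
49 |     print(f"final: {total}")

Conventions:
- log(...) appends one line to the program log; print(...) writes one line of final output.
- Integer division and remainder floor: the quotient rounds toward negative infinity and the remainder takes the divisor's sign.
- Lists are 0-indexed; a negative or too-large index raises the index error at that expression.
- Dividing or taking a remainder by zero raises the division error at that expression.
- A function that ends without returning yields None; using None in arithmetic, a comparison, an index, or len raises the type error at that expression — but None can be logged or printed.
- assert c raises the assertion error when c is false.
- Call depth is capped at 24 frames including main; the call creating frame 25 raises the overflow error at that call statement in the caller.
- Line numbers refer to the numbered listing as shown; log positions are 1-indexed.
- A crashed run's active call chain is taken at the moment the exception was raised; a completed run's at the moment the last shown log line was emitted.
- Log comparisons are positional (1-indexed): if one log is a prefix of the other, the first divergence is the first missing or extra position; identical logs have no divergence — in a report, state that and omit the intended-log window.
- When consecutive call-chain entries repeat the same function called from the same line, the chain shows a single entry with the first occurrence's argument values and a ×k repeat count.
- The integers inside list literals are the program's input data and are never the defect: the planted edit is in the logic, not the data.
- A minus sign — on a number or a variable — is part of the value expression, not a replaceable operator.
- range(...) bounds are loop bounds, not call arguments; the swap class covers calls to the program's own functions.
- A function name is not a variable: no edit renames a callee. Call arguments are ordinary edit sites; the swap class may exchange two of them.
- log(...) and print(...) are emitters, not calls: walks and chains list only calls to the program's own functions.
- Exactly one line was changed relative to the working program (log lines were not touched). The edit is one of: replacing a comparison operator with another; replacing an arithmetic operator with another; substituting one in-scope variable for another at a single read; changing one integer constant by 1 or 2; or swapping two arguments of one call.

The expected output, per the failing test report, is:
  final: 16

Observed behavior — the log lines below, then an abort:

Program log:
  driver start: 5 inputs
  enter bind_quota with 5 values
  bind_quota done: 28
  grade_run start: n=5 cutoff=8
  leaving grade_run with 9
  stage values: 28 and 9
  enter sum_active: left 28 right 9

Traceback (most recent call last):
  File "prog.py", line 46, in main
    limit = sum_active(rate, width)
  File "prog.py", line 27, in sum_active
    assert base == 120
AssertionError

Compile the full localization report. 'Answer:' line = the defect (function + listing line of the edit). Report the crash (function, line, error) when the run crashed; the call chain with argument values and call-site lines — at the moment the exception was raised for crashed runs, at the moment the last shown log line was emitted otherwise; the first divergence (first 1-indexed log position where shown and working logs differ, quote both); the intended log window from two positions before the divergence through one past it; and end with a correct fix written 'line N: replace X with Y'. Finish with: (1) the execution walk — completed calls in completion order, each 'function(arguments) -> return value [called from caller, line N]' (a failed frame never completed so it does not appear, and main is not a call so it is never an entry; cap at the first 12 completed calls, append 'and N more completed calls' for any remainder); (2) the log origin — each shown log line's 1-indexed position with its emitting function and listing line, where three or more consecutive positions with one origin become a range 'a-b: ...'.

Answer: the defect is in sum_active at line 27.
The tell: Only 7 log lines were emitted before the run died; the intended continuation was 'enter trim_outliers: left 28 right 19'.
Crash: sum_active, line 27, AssertionError.
Call chain: main -> sum_active(28, 9) (called at line 46).
First divergence: position 8 (shown log ended at 7 lines; the working version continues: 'enter trim_outliers: left 28 right 19').
Intended log window:
  6: stage values: 28 and 9
  7: enter sum_active: left 28 right 9
  8: enter trim_outliers: left 28 right 19
  9: driver got 1
Execution walk:
  bind_quota([9, 1, 7, 3, 8]) -> 28  [called from main, line 43]
  grade_run([9, 1, 7, 3, 8], 8) -> 9  [called from main, line 44]
Origin of each log line:
  1: from main, line 42
  2: from bind_quota, line 2
  3: from bind_quota, line 6
  4: from grade_run, line 10
  5: from grade_run, line 15
  6: from main, line 45
  7: from sum_active, line 25
A correct fix: line 27: replace `==` with `<=`.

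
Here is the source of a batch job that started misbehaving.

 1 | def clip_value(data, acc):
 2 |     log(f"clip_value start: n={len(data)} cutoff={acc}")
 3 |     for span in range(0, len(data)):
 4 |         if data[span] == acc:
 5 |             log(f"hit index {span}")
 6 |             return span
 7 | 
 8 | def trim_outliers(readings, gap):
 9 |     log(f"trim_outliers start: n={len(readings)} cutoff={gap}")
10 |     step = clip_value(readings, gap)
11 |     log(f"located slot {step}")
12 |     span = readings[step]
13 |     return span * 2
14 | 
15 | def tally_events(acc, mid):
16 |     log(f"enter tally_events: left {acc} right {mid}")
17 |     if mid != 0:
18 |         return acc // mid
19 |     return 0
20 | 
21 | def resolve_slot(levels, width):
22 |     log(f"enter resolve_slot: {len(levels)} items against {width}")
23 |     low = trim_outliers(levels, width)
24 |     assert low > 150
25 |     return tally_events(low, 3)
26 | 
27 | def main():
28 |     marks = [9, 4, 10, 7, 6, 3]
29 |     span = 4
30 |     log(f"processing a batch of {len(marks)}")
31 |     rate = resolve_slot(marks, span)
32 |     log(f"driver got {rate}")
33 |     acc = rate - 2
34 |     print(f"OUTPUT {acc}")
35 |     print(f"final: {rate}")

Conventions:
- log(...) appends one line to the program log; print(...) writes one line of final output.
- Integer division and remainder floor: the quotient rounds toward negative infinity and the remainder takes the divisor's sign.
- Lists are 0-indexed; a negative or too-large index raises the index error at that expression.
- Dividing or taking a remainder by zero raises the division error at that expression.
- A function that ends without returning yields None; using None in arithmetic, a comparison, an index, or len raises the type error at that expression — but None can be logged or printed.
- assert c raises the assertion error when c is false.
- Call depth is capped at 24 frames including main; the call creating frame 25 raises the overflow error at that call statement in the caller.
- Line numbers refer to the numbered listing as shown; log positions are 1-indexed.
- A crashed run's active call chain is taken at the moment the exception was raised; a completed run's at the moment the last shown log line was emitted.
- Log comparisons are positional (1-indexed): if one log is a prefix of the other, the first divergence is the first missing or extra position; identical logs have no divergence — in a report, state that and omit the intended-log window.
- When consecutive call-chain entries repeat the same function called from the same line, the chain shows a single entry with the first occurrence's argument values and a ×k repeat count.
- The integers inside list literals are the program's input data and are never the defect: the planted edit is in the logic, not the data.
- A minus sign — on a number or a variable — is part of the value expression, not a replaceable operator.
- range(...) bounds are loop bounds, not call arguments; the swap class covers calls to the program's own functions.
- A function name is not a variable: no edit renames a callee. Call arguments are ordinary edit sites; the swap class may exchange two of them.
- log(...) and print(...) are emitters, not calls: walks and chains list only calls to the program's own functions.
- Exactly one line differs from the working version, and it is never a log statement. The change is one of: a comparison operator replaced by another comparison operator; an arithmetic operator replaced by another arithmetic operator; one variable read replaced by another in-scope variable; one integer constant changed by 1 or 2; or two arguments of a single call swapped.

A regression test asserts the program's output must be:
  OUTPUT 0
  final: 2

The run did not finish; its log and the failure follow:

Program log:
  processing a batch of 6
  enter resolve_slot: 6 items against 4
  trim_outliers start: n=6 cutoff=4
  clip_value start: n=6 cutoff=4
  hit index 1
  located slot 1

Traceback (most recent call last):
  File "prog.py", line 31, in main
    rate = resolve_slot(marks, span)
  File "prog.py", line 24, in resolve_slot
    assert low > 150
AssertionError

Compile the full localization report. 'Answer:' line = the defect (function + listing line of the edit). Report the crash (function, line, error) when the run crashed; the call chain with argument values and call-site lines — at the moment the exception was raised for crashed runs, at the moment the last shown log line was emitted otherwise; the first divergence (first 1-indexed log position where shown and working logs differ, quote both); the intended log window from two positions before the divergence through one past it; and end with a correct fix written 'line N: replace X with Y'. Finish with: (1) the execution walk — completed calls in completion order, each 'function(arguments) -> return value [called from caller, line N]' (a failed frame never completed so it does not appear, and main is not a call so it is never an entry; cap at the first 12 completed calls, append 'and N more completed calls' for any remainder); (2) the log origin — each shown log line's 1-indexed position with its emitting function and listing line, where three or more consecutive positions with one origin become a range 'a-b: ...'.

Answer: the defect is in resolve_slot at line 24.
The tell: Only 6 log lines were emitted before the run died; the intended continuation was 'enter tally_events: left 8 right 3'.
Crash: resolve_slot, line 24, AssertionError.
Call chain: main -> resolve_slot([9, 4, 10, 7, 6, 3], 4) (called at line 31).
First divergence: position 7 (shown log ended at 6 lines; the working version continues: 'enter tally_events: left 8 right 3').
Intended log window:
  5: hit index 1
  6: located slot 1
  7: enter tally_events: left 8 right 3
  8: driver got 2
Execution walk:
  clip_value([9, 4, 10, 7, 6, 3], 4) -> 1  [called from trim_outliers, line 10]
  trim_outliers([9, 4, 10, 7, 6, 3], 4) -> 8  [called from resolve_slot, line 23]
Log line origins:
  1: emitted by main (line 30)
  2: emitted by resolve_slot (line 22)
  3: emitted by trim_outliers (line 9)
  4: emitted by clip_value (line 2)
  5: emitted by clip_value (line 5)
  6: emitted by trim_outliers (line 11)
A correct fix: line 24: replace `>` with `<=`.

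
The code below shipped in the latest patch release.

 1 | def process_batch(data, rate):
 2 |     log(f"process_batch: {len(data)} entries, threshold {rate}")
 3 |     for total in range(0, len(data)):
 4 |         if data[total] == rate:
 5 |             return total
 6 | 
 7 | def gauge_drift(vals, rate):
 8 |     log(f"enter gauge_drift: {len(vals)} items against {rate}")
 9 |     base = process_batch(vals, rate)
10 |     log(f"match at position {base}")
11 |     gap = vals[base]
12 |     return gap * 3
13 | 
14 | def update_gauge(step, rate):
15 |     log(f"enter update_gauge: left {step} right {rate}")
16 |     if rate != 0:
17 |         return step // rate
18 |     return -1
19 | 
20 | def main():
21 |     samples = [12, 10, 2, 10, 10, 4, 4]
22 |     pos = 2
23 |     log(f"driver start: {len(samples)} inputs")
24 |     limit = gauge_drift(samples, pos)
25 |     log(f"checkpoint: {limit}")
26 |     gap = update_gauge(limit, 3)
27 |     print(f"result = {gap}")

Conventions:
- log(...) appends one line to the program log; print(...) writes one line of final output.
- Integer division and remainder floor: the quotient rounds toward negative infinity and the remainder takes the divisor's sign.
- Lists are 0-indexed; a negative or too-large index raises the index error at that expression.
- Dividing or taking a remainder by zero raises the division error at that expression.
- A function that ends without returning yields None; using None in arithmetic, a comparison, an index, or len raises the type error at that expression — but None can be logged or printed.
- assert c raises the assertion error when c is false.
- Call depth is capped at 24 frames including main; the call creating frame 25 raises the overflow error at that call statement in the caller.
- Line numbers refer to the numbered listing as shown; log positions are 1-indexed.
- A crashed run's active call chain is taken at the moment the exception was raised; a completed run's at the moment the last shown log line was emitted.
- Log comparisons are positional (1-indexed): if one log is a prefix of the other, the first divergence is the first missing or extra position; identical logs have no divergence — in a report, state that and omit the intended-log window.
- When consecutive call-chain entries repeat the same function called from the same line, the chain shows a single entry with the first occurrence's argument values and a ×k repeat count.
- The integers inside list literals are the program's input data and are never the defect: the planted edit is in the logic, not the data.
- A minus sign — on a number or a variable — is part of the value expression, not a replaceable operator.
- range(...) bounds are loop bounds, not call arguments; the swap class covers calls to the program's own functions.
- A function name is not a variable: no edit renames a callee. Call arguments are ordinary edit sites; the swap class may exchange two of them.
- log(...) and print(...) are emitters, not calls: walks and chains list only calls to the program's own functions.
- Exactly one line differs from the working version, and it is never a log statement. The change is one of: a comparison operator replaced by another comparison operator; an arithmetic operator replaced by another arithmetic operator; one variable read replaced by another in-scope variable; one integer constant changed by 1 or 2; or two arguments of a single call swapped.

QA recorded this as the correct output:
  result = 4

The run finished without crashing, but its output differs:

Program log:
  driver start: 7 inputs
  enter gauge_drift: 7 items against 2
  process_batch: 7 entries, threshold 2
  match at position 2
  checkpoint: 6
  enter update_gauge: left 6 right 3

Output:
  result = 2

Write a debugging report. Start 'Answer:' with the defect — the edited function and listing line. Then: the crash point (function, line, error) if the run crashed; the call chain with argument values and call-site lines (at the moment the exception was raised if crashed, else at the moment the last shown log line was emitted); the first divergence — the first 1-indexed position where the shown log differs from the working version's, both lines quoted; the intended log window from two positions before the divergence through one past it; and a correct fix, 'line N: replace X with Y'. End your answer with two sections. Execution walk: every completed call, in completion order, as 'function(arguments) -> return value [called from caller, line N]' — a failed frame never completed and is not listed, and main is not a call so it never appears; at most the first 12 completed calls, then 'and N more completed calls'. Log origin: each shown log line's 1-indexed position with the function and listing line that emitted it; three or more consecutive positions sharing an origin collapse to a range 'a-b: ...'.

Answer: the defect is in main at line 22.
Key fact: The log first diverges at position 2: the faulty run prints 'enter gauge_drift: 7 items against 2' where the working version prints 'enter gauge_drift: 7 items against 4'.
Call chain: main -> update_gauge(6, 3) (called at line 26).
First divergence: position 2 — the shown line 'enter gauge_drift: 7 items against 2' should read 'enter gauge_drift: 7 items against 4'.
Intended log window:
  1: driver start: 7 inputs
  2: enter gauge_drift: 7 items against 4
  3: process_batch: 7 entries, threshold 4
Execution walk:
  process_batch([12, 10, 2, 10, 10, 4, 4], 2) -> 2  [called from gauge_drift, line 9]
  gauge_drift([12, 10, 2, 10, 10, 4, 4], 2) -> 6  [called from main, line 24]
  update_gauge(6, 3) -> 2  [called from main, line 26]
Origin of each log line:
  1: logged in main at line 23
  2: logged in gauge_drift at line 8
  3: logged in process_batch at line 2
  4: logged in gauge_drift at line 10
  5: logged in main at line 25
  6: logged in update_gauge at line 15
A correct fix: line 22: replace `2` with `4`.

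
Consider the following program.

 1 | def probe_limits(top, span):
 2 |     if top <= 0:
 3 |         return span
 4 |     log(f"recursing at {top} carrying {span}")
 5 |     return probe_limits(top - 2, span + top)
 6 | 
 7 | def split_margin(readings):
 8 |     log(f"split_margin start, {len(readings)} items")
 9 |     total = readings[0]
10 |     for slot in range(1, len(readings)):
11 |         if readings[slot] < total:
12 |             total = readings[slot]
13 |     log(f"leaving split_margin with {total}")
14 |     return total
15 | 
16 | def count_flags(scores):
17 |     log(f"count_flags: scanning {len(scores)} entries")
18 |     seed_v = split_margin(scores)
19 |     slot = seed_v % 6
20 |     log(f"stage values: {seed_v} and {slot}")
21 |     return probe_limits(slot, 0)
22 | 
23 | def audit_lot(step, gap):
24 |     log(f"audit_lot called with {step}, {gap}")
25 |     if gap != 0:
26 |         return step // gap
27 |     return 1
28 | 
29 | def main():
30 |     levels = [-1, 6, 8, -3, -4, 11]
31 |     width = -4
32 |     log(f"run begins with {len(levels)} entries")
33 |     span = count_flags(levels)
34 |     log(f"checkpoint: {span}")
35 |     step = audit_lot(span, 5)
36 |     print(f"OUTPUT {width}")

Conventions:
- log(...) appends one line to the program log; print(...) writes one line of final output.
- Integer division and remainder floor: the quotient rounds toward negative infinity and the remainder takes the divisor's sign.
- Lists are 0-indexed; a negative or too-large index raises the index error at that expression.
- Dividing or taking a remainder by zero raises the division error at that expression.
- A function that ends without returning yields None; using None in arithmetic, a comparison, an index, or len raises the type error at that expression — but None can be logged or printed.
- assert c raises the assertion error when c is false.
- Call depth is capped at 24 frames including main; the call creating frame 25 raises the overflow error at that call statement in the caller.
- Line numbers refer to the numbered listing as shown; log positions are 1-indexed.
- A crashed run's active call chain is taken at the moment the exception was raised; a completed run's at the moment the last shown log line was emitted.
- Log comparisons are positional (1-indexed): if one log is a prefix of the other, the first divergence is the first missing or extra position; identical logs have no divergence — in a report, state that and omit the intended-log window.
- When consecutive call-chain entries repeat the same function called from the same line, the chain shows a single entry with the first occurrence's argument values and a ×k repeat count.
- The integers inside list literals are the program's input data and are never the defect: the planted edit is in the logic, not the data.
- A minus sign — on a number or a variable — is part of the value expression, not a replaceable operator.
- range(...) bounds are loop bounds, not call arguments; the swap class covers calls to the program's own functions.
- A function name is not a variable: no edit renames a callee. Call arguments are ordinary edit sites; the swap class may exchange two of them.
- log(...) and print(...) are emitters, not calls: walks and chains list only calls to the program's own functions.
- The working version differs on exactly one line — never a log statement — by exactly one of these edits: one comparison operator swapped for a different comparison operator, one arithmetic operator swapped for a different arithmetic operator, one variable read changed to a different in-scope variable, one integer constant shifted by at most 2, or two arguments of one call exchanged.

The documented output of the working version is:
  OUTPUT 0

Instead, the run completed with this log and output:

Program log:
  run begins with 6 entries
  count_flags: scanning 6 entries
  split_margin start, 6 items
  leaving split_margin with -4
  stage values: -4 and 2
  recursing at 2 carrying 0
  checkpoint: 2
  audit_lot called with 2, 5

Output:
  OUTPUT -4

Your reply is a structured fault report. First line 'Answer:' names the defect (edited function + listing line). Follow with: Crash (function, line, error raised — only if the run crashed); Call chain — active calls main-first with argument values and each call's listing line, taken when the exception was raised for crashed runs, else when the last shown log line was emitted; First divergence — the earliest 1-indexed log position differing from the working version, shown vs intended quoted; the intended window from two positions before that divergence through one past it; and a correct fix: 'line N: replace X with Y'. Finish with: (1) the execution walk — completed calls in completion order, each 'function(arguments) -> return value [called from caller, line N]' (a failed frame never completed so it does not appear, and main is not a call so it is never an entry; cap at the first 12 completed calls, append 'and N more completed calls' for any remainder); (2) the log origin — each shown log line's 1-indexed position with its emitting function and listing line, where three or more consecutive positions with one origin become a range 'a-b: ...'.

Answer: the defect is in main at line 36.
Core observation: No log line changed; the fault shows up purely in the output.
Call chain: main -> audit_lot(2, 5) (called at line 35).
First divergence: none — the logs agree in full.
Execution walk:
  split_margin([-1, 6, 8, -3, -4, 11]) -> -4  [called from count_flags, line 18]
  probe_limits(0, 2) -> 2  [called from probe_limits, line 5]
  probe_limits(2, 0) -> 2  [called from count_flags, line 21]
  count_flags([-1, 6, 8, -3, -4, 11]) -> 2  [called from main, line 33]
  audit_lot(2, 5) -> 0  [called from main, line 35]
Log origins:
  1: from main, line 32
  2: from count_flags, line 17
  3: from split_margin, line 8
  4: from split_margin, line 13
  5: from count_flags, line 20
  6: from probe_limits, line 4
  7: from main, line 34
  8: from audit_lot, line 24
A correct fix: line 36: replace `width` with `step`.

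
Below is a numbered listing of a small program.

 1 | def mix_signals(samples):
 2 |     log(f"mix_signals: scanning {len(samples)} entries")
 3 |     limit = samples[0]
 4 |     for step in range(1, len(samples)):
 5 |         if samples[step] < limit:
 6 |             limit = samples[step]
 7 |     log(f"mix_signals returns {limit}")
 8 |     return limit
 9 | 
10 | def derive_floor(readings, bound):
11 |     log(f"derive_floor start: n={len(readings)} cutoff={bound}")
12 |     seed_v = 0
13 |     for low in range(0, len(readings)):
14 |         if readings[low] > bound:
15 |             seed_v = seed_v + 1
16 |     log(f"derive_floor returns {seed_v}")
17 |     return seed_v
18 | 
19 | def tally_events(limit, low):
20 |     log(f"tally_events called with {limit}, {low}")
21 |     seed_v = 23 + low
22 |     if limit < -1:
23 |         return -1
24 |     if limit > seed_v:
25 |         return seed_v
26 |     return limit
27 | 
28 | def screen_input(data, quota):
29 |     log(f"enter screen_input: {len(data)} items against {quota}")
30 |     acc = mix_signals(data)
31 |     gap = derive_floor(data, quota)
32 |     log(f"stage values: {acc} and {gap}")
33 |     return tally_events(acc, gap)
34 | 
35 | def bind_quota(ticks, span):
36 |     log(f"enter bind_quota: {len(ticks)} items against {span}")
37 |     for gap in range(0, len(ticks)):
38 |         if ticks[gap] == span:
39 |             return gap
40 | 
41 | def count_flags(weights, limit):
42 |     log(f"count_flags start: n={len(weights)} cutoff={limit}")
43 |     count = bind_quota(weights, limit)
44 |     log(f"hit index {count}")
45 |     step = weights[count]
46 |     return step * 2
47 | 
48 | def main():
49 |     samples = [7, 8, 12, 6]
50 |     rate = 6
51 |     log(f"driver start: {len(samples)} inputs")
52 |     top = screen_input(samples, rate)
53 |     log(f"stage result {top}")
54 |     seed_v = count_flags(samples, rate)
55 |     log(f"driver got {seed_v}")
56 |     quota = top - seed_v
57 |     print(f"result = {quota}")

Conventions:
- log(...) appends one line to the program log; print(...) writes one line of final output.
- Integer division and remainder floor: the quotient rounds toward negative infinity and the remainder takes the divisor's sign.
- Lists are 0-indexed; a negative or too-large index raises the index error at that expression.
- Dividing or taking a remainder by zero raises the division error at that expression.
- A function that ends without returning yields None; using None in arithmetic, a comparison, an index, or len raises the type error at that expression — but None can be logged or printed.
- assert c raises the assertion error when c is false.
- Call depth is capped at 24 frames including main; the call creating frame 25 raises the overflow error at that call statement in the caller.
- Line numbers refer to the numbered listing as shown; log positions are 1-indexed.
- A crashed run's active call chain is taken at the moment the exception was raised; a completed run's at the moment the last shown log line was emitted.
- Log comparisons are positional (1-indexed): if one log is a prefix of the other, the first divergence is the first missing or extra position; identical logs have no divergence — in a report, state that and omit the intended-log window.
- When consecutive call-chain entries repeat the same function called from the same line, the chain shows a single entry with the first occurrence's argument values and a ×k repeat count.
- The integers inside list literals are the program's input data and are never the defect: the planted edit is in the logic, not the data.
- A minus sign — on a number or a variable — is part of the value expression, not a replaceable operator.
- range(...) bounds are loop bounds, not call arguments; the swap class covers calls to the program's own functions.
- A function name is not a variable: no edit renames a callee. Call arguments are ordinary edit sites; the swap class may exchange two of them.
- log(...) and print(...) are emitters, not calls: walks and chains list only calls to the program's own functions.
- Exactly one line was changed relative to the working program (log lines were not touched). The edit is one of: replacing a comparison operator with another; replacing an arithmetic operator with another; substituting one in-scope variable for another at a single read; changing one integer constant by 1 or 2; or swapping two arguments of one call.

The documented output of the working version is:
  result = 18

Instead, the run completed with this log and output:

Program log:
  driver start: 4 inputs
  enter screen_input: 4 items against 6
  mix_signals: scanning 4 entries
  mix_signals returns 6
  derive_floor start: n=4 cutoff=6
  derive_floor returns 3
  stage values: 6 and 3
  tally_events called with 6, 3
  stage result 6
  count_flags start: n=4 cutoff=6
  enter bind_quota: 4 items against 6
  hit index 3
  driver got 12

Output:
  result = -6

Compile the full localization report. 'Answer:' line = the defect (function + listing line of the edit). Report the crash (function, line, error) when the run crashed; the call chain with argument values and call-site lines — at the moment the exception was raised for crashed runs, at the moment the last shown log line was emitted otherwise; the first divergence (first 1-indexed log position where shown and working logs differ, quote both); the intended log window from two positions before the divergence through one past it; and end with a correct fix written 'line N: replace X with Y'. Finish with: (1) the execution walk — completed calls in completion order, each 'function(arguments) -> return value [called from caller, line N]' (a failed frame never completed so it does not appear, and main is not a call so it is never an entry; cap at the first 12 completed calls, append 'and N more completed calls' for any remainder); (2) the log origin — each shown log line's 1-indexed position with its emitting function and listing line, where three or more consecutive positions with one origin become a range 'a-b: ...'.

Answer: the defect is in main at line 56.
Key fact: Every logged value matches the working version; the printed result is what differs.
Call chain: main.
First divergence: none; the two logs match at every position.
Execution walk:
  mix_signals([7, 8, 12, 6]) -> 6  [called from screen_input, line 30]
  derive_floor([7, 8, 12, 6], 6) -> 3  [called from screen_input, line 31]
  tally_events(6, 3) -> 6  [called from screen_input, line 33]
  screen_input([7, 8, 12, 6], 6) -> 6  [called from main, line 52]
  bind_quota([7, 8, 12, 6], 6) -> 3  [called from count_flags, line 43]
  count_flags([7, 8, 12, 6], 6) -> 12  [called from main, line 54]
Log origin:
  1: logged in main at line 51
  2: logged in screen_input at line 29
  3: logged in mix_signals at line 2
  4: logged in mix_signals at line 7
  5: logged in derive_floor at line 11
  6: logged in derive_floor at line 16
  7: logged in screen_input at line 32
  8: logged in tally_events at line 20
  9: logged in main at line 53
  10: logged in count_flags at line 42
  11: logged in bind_quota at line 36
  12: logged in count_flags at line 44
  13: logged in main at line 55
A correct fix: line 56: replace `-` with `+`.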